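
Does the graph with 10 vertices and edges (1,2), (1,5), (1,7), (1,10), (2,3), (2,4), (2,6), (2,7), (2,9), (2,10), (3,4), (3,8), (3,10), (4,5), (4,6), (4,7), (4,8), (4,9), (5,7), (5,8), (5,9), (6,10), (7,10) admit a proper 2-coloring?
No (odd cycle of length 3: 7 -> 1 -> 10 -> 7)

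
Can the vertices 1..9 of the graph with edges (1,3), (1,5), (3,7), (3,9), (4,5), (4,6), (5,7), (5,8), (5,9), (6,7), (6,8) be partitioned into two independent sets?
Yes. Partition: {1, 2, 4, 7, 8, 9}, {3, 5, 6}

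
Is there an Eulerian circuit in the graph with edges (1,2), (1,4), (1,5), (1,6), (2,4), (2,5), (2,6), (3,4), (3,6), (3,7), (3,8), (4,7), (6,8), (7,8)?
No (2 vertices have odd degree: {7, 8}; Eulerian circuit requires 0)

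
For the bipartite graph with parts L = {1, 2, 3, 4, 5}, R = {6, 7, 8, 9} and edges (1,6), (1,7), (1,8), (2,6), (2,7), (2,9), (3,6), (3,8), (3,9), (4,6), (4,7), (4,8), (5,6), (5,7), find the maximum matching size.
4 (matching: (1,8), (2,9), (3,6), (4,7); upper bound min(|L|,|R|) = min(5,4) = 4)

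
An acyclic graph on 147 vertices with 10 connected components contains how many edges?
137 (Each of the 10 component trees on V_i vertices has V_i - 1 edges; summing gives V - C = 147 - 10 = 137)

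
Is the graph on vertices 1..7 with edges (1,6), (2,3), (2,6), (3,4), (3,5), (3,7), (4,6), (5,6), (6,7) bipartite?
Yes. Partition: {1, 2, 4, 5, 7}, {3, 6}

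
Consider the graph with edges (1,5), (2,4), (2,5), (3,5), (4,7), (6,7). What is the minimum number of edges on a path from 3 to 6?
5 (path: 3 -> 5 -> 2 -> 4 -> 7 -> 6, 5 edges)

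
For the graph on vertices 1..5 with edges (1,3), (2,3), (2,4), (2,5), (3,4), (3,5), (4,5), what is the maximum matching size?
2 (matching: (1,3), (4,5); upper bound floor(n/2) = floor(5/2) = 2)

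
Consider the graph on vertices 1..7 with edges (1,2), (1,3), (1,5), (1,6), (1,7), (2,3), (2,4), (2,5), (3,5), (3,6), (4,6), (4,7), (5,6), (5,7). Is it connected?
Yes (BFS from 1 visits [1, 2, 3, 5, 6, 7, 4] — all 7 vertices reached)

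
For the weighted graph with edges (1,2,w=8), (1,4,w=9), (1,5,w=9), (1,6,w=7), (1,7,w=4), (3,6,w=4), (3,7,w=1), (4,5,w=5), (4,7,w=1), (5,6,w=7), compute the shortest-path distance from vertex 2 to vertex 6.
15 (path: 2 -> 1 -> 6; weights 8 + 7 = 15)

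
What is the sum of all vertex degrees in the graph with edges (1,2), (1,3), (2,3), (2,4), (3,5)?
10 (handshake: sum of degrees = 2|E| = 2 x 5 = 10)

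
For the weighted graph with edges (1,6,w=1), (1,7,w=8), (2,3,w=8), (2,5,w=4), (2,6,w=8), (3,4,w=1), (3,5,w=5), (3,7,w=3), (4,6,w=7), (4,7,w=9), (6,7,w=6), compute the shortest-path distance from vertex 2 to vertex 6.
8 (path: 2 -> 6; weights 8 = 8)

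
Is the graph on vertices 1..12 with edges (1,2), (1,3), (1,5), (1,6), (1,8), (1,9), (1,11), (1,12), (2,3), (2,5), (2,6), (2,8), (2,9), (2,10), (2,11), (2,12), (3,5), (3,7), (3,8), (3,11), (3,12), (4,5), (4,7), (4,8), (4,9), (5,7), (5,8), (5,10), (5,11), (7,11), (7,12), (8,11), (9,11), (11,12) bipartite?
No (odd cycle of length 3: 9 -> 1 -> 2 -> 9)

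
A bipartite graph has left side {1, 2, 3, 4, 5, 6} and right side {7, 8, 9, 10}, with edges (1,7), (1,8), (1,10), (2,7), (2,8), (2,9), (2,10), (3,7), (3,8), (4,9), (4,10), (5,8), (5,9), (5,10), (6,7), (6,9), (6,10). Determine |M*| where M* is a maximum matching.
4 (matching: (1,10), (2,9), (3,8), (6,7); upper bound min(|L|,|R|) = min(6,4) = 4)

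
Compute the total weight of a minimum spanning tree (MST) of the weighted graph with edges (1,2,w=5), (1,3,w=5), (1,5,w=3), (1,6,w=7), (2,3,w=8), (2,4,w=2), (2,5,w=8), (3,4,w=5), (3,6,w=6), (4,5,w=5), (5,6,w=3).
18 (MST edges: (1,2,w=5), (1,3,w=5), (1,5,w=3), (2,4,w=2), (5,6,w=3); sum of weights 5 + 5 + 3 + 2 + 3 = 18)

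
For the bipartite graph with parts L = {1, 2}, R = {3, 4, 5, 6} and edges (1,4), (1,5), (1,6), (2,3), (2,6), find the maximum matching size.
2 (matching: (1,5), (2,6); upper bound min(|L|,|R|) = min(2,4) = 2)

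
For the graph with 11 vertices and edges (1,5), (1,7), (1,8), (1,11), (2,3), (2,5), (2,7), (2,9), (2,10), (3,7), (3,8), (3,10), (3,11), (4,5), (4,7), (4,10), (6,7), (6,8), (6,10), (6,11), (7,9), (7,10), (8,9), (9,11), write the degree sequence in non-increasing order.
[7, 5, 5, 5, 4, 4, 4, 4, 4, 3, 3] (degrees: deg(1)=4, deg(2)=5, deg(3)=5, deg(4)=3, deg(5)=3, deg(6)=4, deg(7)=7, deg(8)=4, deg(9)=4, deg(10)=5, deg(11)=4)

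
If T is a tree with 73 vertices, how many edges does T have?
72 (A tree on V vertices has V - 1 edges, so 73 - 1 = 72)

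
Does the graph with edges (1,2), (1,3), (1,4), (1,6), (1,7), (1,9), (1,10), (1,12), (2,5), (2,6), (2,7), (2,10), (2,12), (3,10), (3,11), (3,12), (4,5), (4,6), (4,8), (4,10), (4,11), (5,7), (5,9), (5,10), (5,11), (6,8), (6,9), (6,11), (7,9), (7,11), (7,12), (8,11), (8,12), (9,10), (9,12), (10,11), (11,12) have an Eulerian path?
Yes (the graph is connected and exactly 2 vertices have odd degree: {10, 12}; any Eulerian path must start and end at those)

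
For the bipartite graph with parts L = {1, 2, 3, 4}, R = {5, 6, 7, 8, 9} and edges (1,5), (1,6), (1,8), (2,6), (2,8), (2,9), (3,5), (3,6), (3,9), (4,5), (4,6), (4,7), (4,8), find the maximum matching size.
4 (matching: (1,8), (2,9), (3,6), (4,7); upper bound min(|L|,|R|) = min(4,5) = 4)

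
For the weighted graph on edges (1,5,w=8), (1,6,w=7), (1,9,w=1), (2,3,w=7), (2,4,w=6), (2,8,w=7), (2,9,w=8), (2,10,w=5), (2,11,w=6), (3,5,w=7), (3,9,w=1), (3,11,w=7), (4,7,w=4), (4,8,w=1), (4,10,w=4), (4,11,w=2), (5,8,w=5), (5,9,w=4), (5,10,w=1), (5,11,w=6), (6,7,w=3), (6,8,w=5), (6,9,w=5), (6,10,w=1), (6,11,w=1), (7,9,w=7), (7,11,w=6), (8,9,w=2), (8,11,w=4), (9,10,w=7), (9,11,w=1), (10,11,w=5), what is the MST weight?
17 (MST edges: (1,9,w=1), (2,10,w=5), (3,9,w=1), (4,8,w=1), (4,11,w=2), (5,10,w=1), (6,7,w=3), (6,10,w=1), (6,11,w=1), (9,11,w=1); sum of weights 1 + 5 + 1 + 1 + 2 + 1 + 3 + 1 + 1 + 1 = 17)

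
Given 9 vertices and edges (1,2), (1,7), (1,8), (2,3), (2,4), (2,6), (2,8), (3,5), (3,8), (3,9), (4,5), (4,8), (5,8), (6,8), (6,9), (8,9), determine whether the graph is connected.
Yes (BFS from 1 visits [1, 2, 7, 8, 3, 4, 6, 5, 9] — all 9 vertices reached)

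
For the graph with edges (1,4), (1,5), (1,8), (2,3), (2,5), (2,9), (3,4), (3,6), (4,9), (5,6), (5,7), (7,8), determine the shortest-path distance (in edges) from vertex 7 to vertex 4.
3 (path: 7 -> 5 -> 1 -> 4, 3 edges)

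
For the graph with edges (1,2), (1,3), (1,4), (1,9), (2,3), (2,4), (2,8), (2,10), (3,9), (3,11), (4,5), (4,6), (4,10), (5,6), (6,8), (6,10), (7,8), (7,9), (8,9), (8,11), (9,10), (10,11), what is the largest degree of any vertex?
5 (attained at vertices 2, 4, 8, 9, 10)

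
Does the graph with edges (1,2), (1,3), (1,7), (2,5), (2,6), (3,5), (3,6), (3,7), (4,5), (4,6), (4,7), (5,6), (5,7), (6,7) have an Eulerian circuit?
No (6 vertices have odd degree: {1, 2, 4, 5, 6, 7}; Eulerian circuit requires 0)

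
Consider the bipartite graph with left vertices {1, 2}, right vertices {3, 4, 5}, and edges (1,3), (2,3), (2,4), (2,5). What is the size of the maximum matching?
2 (matching: (1,3), (2,5); upper bound min(|L|,|R|) = min(2,3) = 2)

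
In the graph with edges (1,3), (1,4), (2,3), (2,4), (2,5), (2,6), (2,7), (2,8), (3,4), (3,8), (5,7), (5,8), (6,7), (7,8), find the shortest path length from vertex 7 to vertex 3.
2 (path: 7 -> 8 -> 3, 2 edges)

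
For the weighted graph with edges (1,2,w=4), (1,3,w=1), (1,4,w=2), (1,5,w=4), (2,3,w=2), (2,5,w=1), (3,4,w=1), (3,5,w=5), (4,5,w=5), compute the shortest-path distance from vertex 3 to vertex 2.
2 (path: 3 -> 2; weights 2 = 2)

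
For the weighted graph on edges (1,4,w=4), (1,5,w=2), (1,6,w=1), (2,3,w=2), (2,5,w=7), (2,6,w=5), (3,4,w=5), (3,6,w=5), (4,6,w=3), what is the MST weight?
13 (MST edges: (1,5,w=2), (1,6,w=1), (2,3,w=2), (2,6,w=5), (4,6,w=3); sum of weights 2 + 1 + 2 + 5 + 3 = 13)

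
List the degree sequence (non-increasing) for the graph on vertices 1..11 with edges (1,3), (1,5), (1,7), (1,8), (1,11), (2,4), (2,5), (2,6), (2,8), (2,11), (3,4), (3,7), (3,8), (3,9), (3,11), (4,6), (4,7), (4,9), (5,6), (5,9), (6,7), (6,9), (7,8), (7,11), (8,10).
[6, 6, 5, 5, 5, 5, 5, 4, 4, 4, 1] (degrees: deg(1)=5, deg(2)=5, deg(3)=6, deg(4)=5, deg(5)=4, deg(6)=5, deg(7)=6, deg(8)=5, deg(9)=4, deg(10)=1, deg(11)=4)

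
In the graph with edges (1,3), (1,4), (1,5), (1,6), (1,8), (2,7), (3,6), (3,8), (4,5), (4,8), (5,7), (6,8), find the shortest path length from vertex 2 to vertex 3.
4 (path: 2 -> 7 -> 5 -> 1 -> 3, 4 edges)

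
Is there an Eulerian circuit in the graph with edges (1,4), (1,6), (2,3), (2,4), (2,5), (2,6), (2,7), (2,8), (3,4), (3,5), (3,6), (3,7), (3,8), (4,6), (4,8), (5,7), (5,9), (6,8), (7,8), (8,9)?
No (2 vertices have odd degree: {4, 6}; Eulerian circuit requires 0)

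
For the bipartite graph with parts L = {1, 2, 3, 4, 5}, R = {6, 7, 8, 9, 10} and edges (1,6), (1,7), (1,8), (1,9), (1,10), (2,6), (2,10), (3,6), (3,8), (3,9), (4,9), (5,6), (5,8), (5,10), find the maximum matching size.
5 (matching: (1,7), (2,10), (3,6), (4,9), (5,8); upper bound min(|L|,|R|) = min(5,5) = 5)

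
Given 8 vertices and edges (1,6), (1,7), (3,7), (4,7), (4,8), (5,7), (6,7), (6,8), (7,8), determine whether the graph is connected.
No, it has 2 components: {1, 3, 4, 5, 6, 7, 8}, {2}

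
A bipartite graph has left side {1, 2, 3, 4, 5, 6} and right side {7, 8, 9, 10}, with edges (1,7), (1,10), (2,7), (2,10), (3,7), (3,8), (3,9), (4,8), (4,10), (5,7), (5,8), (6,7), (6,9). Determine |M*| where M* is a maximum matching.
4 (matching: (1,10), (2,7), (3,9), (4,8); upper bound min(|L|,|R|) = min(6,4) = 4)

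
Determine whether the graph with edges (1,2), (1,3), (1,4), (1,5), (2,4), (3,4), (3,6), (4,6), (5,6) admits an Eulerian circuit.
No (2 vertices have odd degree: {3, 6}; Eulerian circuit requires 0)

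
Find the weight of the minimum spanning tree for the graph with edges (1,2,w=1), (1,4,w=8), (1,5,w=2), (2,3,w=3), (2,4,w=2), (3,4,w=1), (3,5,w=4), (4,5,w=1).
5 (MST edges: (1,2,w=1), (1,5,w=2), (3,4,w=1), (4,5,w=1); sum of weights 1 + 2 + 1 + 1 = 5)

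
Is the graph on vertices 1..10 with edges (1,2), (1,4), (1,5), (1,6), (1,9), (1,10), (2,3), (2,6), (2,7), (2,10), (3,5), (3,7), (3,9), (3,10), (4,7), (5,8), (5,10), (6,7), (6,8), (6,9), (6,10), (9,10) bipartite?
No (odd cycle of length 3: 10 -> 1 -> 2 -> 10)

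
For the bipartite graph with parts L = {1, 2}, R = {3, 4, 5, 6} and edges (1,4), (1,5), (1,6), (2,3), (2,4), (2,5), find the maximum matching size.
2 (matching: (1,6), (2,5); upper bound min(|L|,|R|) = min(2,4) = 2)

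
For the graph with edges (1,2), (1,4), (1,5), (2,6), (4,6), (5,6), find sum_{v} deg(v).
12 (handshake: sum of degrees = 2|E| = 2 x 6 = 12)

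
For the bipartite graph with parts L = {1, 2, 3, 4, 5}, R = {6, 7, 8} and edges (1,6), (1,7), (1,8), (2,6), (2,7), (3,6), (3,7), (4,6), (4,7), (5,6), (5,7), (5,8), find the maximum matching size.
3 (matching: (1,8), (2,7), (3,6); upper bound min(|L|,|R|) = min(5,3) = 3)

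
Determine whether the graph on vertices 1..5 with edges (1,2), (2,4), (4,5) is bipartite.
Yes. Partition: {1, 3, 4}, {2, 5}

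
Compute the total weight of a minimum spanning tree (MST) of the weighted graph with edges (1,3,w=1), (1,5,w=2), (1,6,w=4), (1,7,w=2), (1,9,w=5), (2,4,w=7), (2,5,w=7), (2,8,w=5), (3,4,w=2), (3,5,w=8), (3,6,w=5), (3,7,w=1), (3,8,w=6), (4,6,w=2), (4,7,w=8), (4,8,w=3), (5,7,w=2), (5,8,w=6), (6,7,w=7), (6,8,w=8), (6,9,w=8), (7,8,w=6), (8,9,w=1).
17 (MST edges: (1,3,w=1), (1,5,w=2), (2,8,w=5), (3,4,w=2), (3,7,w=1), (4,6,w=2), (4,8,w=3), (8,9,w=1); sum of weights 1 + 2 + 5 + 2 + 1 + 2 + 3 + 1 = 17)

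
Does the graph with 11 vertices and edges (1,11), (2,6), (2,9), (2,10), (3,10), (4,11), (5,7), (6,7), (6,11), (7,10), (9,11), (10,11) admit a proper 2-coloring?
Yes. Partition: {1, 4, 5, 6, 8, 9, 10}, {2, 3, 7, 11}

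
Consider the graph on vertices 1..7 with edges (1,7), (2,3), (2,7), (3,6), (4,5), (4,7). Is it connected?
Yes (BFS from 1 visits [1, 7, 2, 4, 3, 5, 6] — all 7 vertices reached)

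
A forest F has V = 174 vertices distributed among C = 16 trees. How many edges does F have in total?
158 (Each of the 16 component trees on V_i vertices has V_i - 1 edges; summing gives V - C = 174 - 16 = 158)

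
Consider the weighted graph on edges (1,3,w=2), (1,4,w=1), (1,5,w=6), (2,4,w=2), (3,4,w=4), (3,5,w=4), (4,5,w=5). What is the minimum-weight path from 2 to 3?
5 (path: 2 -> 4 -> 1 -> 3; weights 2 + 1 + 2 = 5)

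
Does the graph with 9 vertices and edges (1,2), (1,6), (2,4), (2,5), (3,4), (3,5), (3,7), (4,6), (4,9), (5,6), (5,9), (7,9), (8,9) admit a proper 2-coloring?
Yes. Partition: {1, 4, 5, 7, 8}, {2, 3, 6, 9}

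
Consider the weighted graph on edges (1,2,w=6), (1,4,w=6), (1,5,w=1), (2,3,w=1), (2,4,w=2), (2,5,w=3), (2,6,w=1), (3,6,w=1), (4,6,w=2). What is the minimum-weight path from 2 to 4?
2 (path: 2 -> 4; weights 2 = 2)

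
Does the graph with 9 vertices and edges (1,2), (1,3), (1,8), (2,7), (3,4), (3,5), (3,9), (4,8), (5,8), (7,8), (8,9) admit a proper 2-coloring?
Yes. Partition: {1, 4, 5, 6, 7, 9}, {2, 3, 8}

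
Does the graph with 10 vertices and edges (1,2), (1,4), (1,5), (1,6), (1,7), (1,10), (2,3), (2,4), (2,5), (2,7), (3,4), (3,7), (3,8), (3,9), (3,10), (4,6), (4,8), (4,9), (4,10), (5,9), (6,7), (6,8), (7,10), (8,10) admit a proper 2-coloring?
No (odd cycle of length 3: 5 -> 1 -> 2 -> 5)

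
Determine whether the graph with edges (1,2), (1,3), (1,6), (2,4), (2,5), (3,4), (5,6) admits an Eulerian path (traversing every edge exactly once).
Yes (the graph is connected and exactly 2 vertices have odd degree: {1, 2}; any Eulerian path must start and end at those)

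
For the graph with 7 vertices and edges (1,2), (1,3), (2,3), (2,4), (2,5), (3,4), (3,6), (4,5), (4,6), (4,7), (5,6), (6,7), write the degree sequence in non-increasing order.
[5, 4, 4, 4, 3, 2, 2] (degrees: deg(1)=2, deg(2)=4, deg(3)=4, deg(4)=5, deg(5)=3, deg(6)=4, deg(7)=2)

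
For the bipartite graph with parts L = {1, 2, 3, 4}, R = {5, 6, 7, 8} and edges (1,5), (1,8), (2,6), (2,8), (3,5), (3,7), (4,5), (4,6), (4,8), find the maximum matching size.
4 (matching: (1,8), (2,6), (3,7), (4,5); upper bound min(|L|,|R|) = min(4,4) = 4)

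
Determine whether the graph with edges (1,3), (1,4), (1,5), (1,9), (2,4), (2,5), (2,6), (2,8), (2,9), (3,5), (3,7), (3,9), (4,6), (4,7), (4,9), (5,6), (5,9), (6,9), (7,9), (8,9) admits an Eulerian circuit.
No (4 vertices have odd degree: {2, 4, 5, 7}; Eulerian circuit requires 0)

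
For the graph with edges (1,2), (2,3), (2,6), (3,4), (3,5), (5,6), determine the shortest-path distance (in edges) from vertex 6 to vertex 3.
2 (path: 6 -> 5 -> 3, 2 edges)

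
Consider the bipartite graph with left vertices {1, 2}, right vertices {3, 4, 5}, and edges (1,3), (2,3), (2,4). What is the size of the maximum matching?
2 (matching: (1,3), (2,4); upper bound min(|L|,|R|) = min(2,3) = 2)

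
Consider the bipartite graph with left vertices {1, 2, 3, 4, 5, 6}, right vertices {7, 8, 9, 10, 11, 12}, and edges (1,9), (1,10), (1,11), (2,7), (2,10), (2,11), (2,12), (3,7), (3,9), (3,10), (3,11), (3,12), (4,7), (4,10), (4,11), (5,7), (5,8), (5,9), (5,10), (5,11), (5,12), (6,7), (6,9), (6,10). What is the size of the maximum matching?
6 (matching: (1,11), (2,12), (3,10), (4,7), (5,8), (6,9); upper bound min(|L|,|R|) = min(6,6) = 6)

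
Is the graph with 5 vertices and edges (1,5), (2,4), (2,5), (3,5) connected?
Yes (BFS from 1 visits [1, 5, 2, 3, 4] — all 5 vertices reached)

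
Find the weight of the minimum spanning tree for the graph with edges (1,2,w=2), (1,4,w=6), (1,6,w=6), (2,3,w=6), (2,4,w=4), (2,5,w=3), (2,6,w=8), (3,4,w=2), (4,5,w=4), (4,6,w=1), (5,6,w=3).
11 (MST edges: (1,2,w=2), (2,5,w=3), (3,4,w=2), (4,6,w=1), (5,6,w=3); sum of weights 2 + 3 + 2 + 1 + 3 = 11)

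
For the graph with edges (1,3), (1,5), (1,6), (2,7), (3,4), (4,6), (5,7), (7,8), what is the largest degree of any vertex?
3 (attained at vertices 1, 7)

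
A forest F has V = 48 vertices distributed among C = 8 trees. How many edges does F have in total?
40 (Each of the 8 component trees on V_i vertices has V_i - 1 edges; summing gives V - C = 48 - 8 = 40)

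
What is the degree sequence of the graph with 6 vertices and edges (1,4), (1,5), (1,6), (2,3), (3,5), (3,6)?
[3, 3, 2, 2, 1, 1] (degrees: deg(1)=3, deg(2)=1, deg(3)=3, deg(4)=1, deg(5)=2, deg(6)=2)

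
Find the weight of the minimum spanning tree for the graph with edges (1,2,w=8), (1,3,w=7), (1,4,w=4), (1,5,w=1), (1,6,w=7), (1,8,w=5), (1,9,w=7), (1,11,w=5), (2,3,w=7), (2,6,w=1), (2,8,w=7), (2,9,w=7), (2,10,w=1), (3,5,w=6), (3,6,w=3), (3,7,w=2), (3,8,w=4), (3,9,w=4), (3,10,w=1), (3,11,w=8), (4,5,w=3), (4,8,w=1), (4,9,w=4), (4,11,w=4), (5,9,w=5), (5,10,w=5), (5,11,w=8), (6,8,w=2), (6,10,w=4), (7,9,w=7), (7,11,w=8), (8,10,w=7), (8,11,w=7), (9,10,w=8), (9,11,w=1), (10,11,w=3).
16 (MST edges: (1,5,w=1), (2,6,w=1), (2,10,w=1), (3,7,w=2), (3,10,w=1), (4,5,w=3), (4,8,w=1), (6,8,w=2), (9,11,w=1), (10,11,w=3); sum of weights 1 + 1 + 1 + 2 + 1 + 3 + 1 + 2 + 1 + 3 = 16)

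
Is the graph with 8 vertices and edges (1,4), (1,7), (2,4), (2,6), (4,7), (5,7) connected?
No, it has 3 components: {1, 2, 4, 5, 6, 7}, {3}, {8}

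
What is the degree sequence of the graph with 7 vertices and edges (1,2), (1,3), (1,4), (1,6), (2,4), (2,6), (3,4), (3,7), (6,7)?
[4, 3, 3, 3, 3, 2, 0] (degrees: deg(1)=4, deg(2)=3, deg(3)=3, deg(4)=3, deg(5)=0, deg(6)=3, deg(7)=2)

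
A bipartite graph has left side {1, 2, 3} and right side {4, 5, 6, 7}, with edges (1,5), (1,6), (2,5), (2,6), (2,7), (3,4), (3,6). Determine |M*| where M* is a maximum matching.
3 (matching: (1,5), (2,7), (3,6); upper bound min(|L|,|R|) = min(3,4) = 3)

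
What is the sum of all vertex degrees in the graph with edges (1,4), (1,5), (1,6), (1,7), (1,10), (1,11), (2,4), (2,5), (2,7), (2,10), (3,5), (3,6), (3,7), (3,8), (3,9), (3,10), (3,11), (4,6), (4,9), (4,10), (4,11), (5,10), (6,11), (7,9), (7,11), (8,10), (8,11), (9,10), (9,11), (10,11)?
60 (handshake: sum of degrees = 2|E| = 2 x 30 = 60)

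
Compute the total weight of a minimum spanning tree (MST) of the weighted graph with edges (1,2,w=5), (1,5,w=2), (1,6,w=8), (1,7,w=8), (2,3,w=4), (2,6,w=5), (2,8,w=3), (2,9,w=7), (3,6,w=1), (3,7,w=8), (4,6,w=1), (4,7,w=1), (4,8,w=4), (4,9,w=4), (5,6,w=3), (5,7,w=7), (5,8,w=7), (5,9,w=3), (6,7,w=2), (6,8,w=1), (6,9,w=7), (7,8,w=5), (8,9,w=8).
15 (MST edges: (1,5,w=2), (2,8,w=3), (3,6,w=1), (4,6,w=1), (4,7,w=1), (5,6,w=3), (5,9,w=3), (6,8,w=1); sum of weights 2 + 3 + 1 + 1 + 1 + 3 + 3 + 1 = 15)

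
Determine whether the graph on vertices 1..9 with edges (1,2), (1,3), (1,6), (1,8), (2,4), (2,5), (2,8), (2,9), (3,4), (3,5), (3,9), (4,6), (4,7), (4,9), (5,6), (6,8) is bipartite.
No (odd cycle of length 3: 2 -> 1 -> 8 -> 2)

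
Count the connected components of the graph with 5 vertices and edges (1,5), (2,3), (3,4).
2 (components: {1, 5}, {2, 3, 4})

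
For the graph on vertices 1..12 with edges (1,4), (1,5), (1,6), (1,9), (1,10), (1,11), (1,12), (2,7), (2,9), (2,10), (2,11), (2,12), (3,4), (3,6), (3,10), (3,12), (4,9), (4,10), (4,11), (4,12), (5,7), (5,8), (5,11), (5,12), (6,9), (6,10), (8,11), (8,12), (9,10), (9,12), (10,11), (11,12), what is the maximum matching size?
6 (matching: (1,11), (2,9), (3,4), (5,7), (6,10), (8,12); upper bound floor(n/2) = floor(12/2) = 6)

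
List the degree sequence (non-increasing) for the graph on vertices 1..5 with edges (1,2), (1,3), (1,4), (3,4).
[3, 2, 2, 1, 0] (degrees: deg(1)=3, deg(2)=1, deg(3)=2, deg(4)=2, deg(5)=0)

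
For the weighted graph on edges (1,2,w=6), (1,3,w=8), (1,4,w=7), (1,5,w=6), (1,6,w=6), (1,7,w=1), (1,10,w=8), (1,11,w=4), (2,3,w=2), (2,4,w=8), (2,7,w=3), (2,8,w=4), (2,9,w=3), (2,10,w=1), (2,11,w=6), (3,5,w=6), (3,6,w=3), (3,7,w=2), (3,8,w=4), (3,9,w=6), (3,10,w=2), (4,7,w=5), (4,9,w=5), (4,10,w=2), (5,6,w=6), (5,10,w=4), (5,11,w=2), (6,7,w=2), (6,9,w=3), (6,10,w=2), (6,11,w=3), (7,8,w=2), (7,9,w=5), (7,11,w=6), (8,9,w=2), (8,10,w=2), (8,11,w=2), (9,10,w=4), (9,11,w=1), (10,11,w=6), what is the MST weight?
17 (MST edges: (1,7,w=1), (2,3,w=2), (2,10,w=1), (3,7,w=2), (4,10,w=2), (5,11,w=2), (6,10,w=2), (7,8,w=2), (8,9,w=2), (9,11,w=1); sum of weights 1 + 2 + 1 + 2 + 2 + 2 + 2 + 2 + 2 + 1 = 17)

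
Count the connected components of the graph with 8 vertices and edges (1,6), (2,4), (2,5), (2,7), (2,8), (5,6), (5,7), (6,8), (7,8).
2 (components: {1, 2, 4, 5, 6, 7, 8}, {3})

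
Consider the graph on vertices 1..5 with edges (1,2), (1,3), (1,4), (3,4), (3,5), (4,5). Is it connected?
Yes (BFS from 1 visits [1, 2, 3, 4, 5] — all 5 vertices reached)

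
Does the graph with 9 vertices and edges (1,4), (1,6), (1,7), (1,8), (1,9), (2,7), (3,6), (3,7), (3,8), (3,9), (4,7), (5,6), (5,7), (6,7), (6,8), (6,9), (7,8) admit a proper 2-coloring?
No (odd cycle of length 3: 9 -> 1 -> 6 -> 9)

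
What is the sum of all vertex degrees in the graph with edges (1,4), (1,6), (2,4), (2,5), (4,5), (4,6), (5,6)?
14 (handshake: sum of degrees = 2|E| = 2 x 7 = 14)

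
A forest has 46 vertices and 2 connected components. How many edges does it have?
44 (Each of the 2 component trees on V_i vertices has V_i - 1 edges; summing gives V - C = 46 - 2 = 44)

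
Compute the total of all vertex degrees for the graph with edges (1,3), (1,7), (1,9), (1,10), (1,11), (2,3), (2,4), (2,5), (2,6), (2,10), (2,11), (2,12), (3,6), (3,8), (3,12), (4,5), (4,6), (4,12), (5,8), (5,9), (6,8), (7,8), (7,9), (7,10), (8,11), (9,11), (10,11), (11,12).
56 (handshake: sum of degrees = 2|E| = 2 x 28 = 56)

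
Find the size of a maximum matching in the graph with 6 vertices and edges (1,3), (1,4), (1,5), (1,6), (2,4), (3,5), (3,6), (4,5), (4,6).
3 (matching: (1,6), (2,4), (3,5); upper bound floor(n/2) = floor(6/2) = 3)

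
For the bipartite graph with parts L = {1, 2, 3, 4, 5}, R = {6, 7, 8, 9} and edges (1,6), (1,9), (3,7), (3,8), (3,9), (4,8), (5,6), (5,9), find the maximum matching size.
4 (matching: (1,9), (3,7), (4,8), (5,6); upper bound min(|L|,|R|) = min(5,4) = 4)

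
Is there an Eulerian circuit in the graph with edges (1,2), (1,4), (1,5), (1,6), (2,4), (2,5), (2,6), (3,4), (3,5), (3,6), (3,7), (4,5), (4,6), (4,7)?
Yes (the graph is connected and all 7 vertices have even degree)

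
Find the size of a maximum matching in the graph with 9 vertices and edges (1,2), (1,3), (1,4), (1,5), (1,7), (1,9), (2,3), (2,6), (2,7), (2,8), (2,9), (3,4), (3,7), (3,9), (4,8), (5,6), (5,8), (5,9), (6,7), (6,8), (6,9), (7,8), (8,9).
4 (matching: (1,5), (2,6), (3,9), (7,8); upper bound floor(n/2) = floor(9/2) = 4)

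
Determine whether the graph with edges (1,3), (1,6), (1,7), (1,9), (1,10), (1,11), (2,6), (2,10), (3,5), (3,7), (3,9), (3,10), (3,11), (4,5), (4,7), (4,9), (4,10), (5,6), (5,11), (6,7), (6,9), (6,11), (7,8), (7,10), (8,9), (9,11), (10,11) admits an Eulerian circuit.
Yes (the graph is connected and all 11 vertices have even degree)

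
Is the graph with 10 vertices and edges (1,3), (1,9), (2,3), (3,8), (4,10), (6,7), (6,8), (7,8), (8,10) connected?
No, it has 2 components: {1, 2, 3, 4, 6, 7, 8, 9, 10}, {5}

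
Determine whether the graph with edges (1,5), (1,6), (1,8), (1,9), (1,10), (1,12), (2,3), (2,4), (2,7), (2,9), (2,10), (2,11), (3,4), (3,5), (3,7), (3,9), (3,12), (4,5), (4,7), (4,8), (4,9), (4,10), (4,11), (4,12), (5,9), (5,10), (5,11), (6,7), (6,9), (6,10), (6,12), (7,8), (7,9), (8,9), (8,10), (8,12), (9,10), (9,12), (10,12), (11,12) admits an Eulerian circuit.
No (2 vertices have odd degree: {4, 6}; Eulerian circuit requires 0)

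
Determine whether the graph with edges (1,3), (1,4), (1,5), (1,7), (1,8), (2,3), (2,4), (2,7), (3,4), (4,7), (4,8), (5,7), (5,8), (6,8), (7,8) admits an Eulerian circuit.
No (8 vertices have odd degree: {1, 2, 3, 4, 5, 6, 7, 8}; Eulerian circuit requires 0)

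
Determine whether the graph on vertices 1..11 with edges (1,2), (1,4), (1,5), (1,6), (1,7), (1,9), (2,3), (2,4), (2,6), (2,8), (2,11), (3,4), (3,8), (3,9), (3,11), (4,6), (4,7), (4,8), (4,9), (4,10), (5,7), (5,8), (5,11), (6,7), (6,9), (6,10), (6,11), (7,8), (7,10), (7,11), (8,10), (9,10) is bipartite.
No (odd cycle of length 3: 6 -> 1 -> 4 -> 6)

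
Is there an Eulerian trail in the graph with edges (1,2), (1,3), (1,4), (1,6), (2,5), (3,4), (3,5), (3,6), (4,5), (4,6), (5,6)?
Yes — and in fact it has an Eulerian circuit (the graph is connected and all 6 vertices have even degree)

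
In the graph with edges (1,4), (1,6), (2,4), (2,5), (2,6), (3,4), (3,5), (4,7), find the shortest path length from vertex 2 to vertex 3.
2 (path: 2 -> 4 -> 3, 2 edges)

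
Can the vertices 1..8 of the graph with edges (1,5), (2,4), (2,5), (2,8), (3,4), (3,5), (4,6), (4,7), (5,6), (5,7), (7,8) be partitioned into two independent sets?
Yes. Partition: {1, 2, 3, 6, 7}, {4, 5, 8}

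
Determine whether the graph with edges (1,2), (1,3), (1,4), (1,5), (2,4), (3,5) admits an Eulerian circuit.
Yes (the graph is connected and all 5 vertices have even degree)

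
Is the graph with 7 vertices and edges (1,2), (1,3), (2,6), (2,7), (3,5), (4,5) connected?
Yes (BFS from 1 visits [1, 2, 3, 6, 7, 5, 4] — all 7 vertices reached)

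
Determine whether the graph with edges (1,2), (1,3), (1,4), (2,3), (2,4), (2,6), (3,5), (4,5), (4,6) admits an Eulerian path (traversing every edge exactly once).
Yes (the graph is connected and exactly 2 vertices have odd degree: {1, 3}; any Eulerian path must start and end at those)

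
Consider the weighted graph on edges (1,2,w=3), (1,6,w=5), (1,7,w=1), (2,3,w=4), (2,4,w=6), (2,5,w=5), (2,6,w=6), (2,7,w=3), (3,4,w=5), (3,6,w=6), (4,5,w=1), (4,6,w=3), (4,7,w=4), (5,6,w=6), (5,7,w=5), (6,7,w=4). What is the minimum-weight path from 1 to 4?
5 (path: 1 -> 7 -> 4; weights 1 + 4 = 5)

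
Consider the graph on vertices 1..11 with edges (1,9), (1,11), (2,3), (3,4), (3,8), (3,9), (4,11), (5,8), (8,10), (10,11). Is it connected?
No, it has 3 components: {1, 2, 3, 4, 5, 8, 9, 10, 11}, {6}, {7}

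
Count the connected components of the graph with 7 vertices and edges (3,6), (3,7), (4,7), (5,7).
3 (components: {1}, {2}, {3, 4, 5, 6, 7})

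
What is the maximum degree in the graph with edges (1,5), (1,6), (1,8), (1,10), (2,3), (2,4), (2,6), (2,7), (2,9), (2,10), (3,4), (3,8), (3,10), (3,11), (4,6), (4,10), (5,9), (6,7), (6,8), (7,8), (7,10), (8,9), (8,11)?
6 (attained at vertices 2, 8)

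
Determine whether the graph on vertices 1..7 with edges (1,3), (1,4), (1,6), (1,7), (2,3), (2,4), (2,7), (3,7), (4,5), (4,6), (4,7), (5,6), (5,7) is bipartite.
No (odd cycle of length 3: 3 -> 1 -> 7 -> 3)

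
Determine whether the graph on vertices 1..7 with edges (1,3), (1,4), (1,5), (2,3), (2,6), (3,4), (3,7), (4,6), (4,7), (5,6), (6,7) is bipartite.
No (odd cycle of length 3: 3 -> 1 -> 4 -> 3)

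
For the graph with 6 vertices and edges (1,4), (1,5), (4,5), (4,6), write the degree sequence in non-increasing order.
[3, 2, 2, 1, 0, 0] (degrees: deg(1)=2, deg(2)=0, deg(3)=0, deg(4)=3, deg(5)=2, deg(6)=1)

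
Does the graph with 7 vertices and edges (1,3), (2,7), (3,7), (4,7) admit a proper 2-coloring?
Yes. Partition: {1, 5, 6, 7}, {2, 3, 4}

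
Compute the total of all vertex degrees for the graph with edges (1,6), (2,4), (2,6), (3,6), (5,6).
10 (handshake: sum of degrees = 2|E| = 2 x 5 = 10)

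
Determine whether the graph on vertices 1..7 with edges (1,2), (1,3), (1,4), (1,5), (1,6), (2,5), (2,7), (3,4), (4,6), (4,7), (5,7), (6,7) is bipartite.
No (odd cycle of length 3: 5 -> 1 -> 2 -> 5)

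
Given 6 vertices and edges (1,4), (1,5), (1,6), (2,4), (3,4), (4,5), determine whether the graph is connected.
Yes (BFS from 1 visits [1, 4, 5, 6, 2, 3] — all 6 vertices reached)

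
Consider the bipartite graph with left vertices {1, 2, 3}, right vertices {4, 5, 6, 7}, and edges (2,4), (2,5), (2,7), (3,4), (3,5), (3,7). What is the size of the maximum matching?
2 (matching: (2,7), (3,5); upper bound min(|L|,|R|) = min(3,4) = 3)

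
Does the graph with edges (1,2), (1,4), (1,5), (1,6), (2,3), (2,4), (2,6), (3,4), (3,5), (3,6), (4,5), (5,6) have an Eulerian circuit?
Yes (the graph is connected and all 6 vertices have even degree)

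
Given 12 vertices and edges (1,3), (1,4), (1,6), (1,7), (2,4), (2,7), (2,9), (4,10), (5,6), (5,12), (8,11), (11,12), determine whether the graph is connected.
Yes (BFS from 1 visits [1, 3, 4, 6, 7, 2, 10, 5, 9, 12, 11, 8] — all 12 vertices reached)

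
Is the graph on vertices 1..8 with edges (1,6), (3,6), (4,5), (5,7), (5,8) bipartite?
Yes. Partition: {1, 2, 3, 4, 7, 8}, {5, 6}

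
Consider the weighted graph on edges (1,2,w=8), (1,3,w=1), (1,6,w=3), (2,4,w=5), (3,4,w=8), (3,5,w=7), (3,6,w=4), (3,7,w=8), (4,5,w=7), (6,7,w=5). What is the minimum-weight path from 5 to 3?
7 (path: 5 -> 3; weights 7 = 7)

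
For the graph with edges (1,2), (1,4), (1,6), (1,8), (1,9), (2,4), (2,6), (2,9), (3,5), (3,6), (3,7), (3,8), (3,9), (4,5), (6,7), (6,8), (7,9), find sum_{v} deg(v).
34 (handshake: sum of degrees = 2|E| = 2 x 17 = 34)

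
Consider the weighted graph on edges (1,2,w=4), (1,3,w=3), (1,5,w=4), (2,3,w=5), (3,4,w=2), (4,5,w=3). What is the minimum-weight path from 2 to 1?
4 (path: 2 -> 1; weights 4 = 4)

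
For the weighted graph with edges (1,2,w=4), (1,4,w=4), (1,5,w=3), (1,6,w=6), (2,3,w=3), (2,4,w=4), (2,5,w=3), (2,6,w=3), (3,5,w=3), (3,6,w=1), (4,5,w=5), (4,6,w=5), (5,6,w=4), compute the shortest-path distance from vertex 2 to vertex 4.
4 (path: 2 -> 4; weights 4 = 4)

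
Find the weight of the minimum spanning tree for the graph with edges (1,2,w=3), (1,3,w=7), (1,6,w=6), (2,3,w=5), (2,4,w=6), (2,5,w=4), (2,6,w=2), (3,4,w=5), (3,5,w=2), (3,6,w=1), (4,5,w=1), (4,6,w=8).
9 (MST edges: (1,2,w=3), (2,6,w=2), (3,5,w=2), (3,6,w=1), (4,5,w=1); sum of weights 3 + 2 + 2 + 1 + 1 = 9)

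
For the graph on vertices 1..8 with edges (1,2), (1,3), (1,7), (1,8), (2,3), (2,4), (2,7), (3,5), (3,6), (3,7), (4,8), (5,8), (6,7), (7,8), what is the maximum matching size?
4 (matching: (1,8), (2,4), (3,5), (6,7); upper bound floor(n/2) = floor(8/2) = 4)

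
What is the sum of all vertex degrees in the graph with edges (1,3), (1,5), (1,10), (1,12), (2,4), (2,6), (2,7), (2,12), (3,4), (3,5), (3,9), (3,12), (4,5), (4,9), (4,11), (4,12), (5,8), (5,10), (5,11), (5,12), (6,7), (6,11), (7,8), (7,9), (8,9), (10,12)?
52 (handshake: sum of degrees = 2|E| = 2 x 26 = 52)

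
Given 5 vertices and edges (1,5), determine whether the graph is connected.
No, it has 4 components: {1, 5}, {2}, {3}, {4}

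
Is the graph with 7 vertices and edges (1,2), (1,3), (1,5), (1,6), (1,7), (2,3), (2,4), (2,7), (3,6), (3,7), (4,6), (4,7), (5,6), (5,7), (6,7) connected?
Yes (BFS from 1 visits [1, 2, 3, 5, 6, 7, 4] — all 7 vertices reached)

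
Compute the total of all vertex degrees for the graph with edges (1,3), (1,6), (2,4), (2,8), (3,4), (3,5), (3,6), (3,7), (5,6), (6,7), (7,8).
22 (handshake: sum of degrees = 2|E| = 2 x 11 = 22)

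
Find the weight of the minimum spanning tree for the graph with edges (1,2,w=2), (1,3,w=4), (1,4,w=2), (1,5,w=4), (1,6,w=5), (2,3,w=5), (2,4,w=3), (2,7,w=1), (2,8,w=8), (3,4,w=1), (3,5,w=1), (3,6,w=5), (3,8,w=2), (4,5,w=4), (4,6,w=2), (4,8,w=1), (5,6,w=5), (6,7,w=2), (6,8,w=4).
10 (MST edges: (1,2,w=2), (1,4,w=2), (2,7,w=1), (3,4,w=1), (3,5,w=1), (4,6,w=2), (4,8,w=1); sum of weights 2 + 2 + 1 + 1 + 1 + 2 + 1 = 10)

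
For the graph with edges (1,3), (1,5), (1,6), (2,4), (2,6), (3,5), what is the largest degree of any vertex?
3 (attained at vertex 1)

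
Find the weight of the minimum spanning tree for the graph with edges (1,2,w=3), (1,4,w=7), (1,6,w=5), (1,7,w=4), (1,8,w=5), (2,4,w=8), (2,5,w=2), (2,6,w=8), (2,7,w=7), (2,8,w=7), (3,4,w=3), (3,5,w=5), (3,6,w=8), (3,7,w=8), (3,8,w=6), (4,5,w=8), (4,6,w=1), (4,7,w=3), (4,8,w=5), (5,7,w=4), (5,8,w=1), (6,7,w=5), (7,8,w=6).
17 (MST edges: (1,2,w=3), (1,7,w=4), (2,5,w=2), (3,4,w=3), (4,6,w=1), (4,7,w=3), (5,8,w=1); sum of weights 3 + 4 + 2 + 3 + 1 + 3 + 1 = 17)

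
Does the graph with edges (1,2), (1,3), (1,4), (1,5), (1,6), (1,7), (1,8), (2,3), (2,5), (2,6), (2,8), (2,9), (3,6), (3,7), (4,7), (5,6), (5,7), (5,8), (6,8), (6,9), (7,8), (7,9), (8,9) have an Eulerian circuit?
No (2 vertices have odd degree: {1, 5}; Eulerian circuit requires 0)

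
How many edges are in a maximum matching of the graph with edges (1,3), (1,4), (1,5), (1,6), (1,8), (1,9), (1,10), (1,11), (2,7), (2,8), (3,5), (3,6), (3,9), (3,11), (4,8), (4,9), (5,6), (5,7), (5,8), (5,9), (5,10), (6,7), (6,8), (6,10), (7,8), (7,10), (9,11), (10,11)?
5 (matching: (1,11), (2,7), (3,9), (4,8), (5,10); upper bound floor(n/2) = floor(11/2) = 5)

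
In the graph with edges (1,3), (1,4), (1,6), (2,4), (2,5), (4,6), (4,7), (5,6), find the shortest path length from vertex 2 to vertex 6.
2 (path: 2 -> 5 -> 6, 2 edges)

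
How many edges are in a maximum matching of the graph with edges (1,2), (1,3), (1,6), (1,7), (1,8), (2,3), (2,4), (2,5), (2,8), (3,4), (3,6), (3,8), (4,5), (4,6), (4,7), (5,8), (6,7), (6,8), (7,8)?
4 (matching: (1,8), (2,5), (3,6), (4,7); upper bound floor(n/2) = floor(8/2) = 4)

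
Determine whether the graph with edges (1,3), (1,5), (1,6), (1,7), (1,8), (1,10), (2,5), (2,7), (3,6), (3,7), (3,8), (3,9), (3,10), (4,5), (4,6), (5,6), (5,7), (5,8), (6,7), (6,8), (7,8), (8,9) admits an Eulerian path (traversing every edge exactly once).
Yes — and in fact it has an Eulerian circuit (the graph is connected and all 10 vertices have even degree)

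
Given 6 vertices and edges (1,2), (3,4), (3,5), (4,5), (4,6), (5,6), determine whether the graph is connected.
No, it has 2 components: {1, 2}, {3, 4, 5, 6}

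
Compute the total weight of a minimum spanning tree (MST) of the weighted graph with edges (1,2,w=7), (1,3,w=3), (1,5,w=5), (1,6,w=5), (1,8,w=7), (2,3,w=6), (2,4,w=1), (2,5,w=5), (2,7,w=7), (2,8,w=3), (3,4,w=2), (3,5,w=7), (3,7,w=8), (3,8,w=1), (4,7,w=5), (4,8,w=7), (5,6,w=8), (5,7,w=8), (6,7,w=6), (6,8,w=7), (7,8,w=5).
22 (MST edges: (1,3,w=3), (1,5,w=5), (1,6,w=5), (2,4,w=1), (3,4,w=2), (3,8,w=1), (4,7,w=5); sum of weights 3 + 5 + 5 + 1 + 2 + 1 + 5 = 22)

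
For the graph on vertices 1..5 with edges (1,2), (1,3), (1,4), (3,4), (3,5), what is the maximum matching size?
2 (matching: (1,4), (3,5); upper bound floor(n/2) = floor(5/2) = 2)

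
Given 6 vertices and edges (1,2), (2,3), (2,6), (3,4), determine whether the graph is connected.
No, it has 2 components: {1, 2, 3, 4, 6}, {5}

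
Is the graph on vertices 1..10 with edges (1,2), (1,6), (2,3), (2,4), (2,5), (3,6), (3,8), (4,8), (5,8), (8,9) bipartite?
Yes. Partition: {1, 3, 4, 5, 7, 9, 10}, {2, 6, 8}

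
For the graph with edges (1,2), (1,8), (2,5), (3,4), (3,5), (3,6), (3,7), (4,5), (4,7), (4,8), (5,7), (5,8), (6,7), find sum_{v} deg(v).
26 (handshake: sum of degrees = 2|E| = 2 x 13 = 26)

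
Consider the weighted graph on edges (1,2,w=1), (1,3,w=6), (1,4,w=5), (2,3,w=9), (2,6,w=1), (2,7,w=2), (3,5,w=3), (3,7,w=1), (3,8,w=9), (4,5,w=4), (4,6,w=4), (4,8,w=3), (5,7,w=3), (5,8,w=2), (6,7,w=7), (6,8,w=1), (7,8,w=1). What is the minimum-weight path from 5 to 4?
4 (path: 5 -> 4; weights 4 = 4)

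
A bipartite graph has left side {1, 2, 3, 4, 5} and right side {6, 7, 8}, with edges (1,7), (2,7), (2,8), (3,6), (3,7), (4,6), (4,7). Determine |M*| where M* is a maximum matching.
3 (matching: (1,7), (2,8), (3,6); upper bound min(|L|,|R|) = min(5,3) = 3)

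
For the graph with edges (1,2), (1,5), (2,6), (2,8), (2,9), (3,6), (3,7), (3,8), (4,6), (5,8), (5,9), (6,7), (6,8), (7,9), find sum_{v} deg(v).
28 (handshake: sum of degrees = 2|E| = 2 x 14 = 28)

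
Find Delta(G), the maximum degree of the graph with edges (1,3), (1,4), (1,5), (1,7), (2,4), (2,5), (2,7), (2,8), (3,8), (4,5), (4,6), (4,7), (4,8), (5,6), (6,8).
6 (attained at vertex 4)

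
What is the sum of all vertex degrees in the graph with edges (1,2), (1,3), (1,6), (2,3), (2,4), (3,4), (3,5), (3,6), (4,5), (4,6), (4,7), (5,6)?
24 (handshake: sum of degrees = 2|E| = 2 x 12 = 24)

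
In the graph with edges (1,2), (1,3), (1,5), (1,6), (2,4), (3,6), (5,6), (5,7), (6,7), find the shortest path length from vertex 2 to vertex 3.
2 (path: 2 -> 1 -> 3, 2 edges)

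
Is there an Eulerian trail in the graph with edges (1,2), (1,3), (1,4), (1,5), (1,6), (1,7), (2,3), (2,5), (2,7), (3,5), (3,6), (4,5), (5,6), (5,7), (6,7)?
Yes — and in fact it has an Eulerian circuit (the graph is connected and all 7 vertices have even degree)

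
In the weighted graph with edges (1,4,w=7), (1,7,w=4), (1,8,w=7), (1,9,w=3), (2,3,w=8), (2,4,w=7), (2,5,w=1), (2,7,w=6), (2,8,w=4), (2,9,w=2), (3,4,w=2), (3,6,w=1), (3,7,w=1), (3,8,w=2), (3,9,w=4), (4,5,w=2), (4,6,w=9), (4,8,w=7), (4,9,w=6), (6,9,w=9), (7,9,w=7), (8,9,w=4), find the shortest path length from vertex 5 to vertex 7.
5 (path: 5 -> 4 -> 3 -> 7; weights 2 + 2 + 1 = 5)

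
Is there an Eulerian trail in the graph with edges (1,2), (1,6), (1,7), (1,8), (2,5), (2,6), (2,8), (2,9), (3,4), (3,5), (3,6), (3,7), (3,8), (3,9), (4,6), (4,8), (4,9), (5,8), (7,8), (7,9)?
Yes (the graph is connected and exactly 2 vertices have odd degree: {2, 5}; any Eulerian path must start and end at those)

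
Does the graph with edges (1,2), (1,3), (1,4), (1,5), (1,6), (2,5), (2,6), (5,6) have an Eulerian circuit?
No (6 vertices have odd degree: {1, 2, 3, 4, 5, 6}; Eulerian circuit requires 0)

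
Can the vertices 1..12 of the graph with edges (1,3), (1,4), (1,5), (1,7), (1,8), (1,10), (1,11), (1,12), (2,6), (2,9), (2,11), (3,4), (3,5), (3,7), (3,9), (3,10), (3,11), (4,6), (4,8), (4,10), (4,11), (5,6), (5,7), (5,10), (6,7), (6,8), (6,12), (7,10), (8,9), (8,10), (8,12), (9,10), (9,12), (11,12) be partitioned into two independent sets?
No (odd cycle of length 3: 5 -> 1 -> 10 -> 5)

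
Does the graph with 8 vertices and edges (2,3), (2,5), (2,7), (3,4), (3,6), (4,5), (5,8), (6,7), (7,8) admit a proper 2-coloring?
Yes. Partition: {1, 2, 4, 6, 8}, {3, 5, 7}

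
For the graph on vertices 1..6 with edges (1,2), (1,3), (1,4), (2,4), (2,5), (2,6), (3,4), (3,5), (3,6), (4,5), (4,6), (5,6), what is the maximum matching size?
3 (matching: (1,2), (3,5), (4,6); upper bound floor(n/2) = floor(6/2) = 3)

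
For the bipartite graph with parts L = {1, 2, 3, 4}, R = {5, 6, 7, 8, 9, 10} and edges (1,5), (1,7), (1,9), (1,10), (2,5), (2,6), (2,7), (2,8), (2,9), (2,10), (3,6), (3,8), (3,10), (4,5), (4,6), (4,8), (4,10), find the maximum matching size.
4 (matching: (1,7), (2,9), (3,8), (4,10); upper bound min(|L|,|R|) = min(4,6) = 4)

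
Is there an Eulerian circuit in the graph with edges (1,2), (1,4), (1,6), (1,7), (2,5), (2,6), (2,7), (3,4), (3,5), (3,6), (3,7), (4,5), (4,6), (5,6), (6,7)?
Yes (the graph is connected and all 7 vertices have even degree)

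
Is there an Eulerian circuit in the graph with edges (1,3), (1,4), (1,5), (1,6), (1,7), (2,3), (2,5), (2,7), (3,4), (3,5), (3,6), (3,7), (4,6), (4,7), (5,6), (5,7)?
No (4 vertices have odd degree: {1, 2, 5, 7}; Eulerian circuit requires 0)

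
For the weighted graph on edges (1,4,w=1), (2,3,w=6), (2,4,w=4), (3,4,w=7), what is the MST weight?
11 (MST edges: (1,4,w=1), (2,3,w=6), (2,4,w=4); sum of weights 1 + 6 + 4 = 11)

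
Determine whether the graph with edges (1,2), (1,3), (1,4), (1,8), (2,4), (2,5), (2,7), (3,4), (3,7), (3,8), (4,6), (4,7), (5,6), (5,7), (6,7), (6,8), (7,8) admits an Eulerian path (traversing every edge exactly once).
Yes (the graph is connected and exactly 2 vertices have odd degree: {4, 5}; any Eulerian path must start and end at those)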